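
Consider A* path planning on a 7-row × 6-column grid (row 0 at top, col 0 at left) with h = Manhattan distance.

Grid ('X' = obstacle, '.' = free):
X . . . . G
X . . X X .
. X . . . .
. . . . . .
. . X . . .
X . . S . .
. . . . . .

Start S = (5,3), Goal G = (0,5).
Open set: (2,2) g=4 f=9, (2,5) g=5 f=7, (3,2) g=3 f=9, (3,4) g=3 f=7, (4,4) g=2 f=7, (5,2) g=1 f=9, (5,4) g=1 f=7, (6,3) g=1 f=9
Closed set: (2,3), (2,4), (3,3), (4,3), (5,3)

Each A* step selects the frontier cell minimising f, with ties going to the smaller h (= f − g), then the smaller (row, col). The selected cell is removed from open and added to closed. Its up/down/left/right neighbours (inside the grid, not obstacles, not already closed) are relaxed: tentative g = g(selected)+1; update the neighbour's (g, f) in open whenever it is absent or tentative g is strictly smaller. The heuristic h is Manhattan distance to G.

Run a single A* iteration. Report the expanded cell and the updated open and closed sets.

step 1: expand (2,5) (f=7, h=2) → closed; open now [(1,5) g=6 f=7, (2,2) g=4 f=9, (3,2) g=3 f=9, (3,4) g=3 f=7, (3,5) g=6 f=9, (4,4) g=2 f=7, (5,2) g=1 f=9, (5,4) g=1 f=7, (6,3) g=1 f=9]

expanded=(2,5); open=[(1,5) g=6 f=7, (2,2) g=4 f=9, (3,2) g=3 f=9, (3,4) g=3 f=7, (3,5) g=6 f=9, (4,4) g=2 f=7, (5,2) g=1 f=9, (5,4) g=1 f=7, (6,3) g=1 f=9]; closed=[(2,3), (2,4), (2,5), (3,3), (4,3), (5,3)]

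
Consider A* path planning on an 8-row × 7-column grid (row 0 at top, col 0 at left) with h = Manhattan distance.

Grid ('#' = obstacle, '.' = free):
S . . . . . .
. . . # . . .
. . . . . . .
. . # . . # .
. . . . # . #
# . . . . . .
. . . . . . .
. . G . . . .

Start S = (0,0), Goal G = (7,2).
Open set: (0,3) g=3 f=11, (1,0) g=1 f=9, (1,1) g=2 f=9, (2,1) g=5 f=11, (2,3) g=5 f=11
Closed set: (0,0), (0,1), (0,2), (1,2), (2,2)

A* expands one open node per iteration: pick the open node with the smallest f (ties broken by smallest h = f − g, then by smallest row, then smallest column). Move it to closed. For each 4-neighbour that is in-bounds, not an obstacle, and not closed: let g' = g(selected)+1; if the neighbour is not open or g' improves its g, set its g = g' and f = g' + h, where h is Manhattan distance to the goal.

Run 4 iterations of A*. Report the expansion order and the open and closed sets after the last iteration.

step 1: expand (1,1) (f=9, h=7) → closed; open now [(0,3) g=3 f=11, (1,0) g=1 f=9, (2,1) g=3 f=9, (2,3) g=5 f=11]
step 2: expand (2,1) (f=9, h=6) → closed; open now [(0,3) g=3 f=11, (1,0) g=1 f=9, (2,0) g=4 f=11, (2,3) g=5 f=11, (3,1) g=4 f=9]
step 3: expand (3,1) (f=9, h=5) → closed; open now [(0,3) g=3 f=11, (1,0) g=1 f=9, (2,0) g=4 f=11, (2,3) g=5 f=11, (3,0) g=5 f=11, (4,1) g=5 f=9]
step 4: expand (4,1) (f=9, h=4) → closed; open now [(0,3) g=3 f=11, (1,0) g=1 f=9, (2,0) g=4 f=11, (2,3) g=5 f=11, (3,0) g=5 f=11, (4,0) g=6 f=11, (4,2) g=6 f=9, (5,1) g=6 f=9]

order=[(1,1) → (2,1) → (3,1) → (4,1)]; open=[(0,3) g=3 f=11, (1,0) g=1 f=9, (2,0) g=4 f=11, (2,3) g=5 f=11, (3,0) g=5 f=11, (4,0) g=6 f=11, (4,2) g=6 f=9, (5,1) g=6 f=9]; closed=[(0,0), (0,1), (0,2), (1,1), (1,2), (2,1), (2,2), (3,1), (4,1)]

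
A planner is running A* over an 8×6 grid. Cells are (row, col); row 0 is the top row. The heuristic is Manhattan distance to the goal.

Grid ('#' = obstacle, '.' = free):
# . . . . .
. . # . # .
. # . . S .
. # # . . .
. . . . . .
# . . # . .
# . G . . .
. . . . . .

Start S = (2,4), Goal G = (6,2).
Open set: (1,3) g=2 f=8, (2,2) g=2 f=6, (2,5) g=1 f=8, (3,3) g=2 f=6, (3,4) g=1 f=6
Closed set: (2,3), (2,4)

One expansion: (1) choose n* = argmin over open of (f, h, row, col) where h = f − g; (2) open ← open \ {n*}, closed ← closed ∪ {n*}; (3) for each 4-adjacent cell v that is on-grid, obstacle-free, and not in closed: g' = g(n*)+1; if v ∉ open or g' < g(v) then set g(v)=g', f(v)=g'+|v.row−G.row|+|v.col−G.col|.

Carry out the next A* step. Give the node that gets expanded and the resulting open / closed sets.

step 1: expand (2,2) (f=6, h=4) → closed; open now [(1,3) g=2 f=8, (2,5) g=1 f=8, (3,3) g=2 f=6, (3,4) g=1 f=6]

expanded=(2,2); open=[(1,3) g=2 f=8, (2,5) g=1 f=8, (3,3) g=2 f=6, (3,4) g=1 f=6]; closed=[(2,2), (2,3), (2,4)]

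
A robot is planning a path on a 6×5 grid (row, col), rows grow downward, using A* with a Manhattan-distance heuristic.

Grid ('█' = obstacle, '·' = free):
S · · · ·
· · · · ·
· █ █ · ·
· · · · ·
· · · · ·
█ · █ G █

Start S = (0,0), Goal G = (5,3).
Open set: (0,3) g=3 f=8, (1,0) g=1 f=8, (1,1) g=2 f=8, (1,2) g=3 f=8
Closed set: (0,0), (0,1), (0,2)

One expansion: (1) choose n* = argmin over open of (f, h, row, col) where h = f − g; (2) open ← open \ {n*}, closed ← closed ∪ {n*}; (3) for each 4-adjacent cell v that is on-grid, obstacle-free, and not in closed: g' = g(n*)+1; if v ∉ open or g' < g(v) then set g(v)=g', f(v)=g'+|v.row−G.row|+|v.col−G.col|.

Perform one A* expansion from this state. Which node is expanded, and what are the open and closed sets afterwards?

step 1: expand (0,3) (f=8, h=5) → closed; open now [(0,4) g=4 f=10, (1,0) g=1 f=8, (1,1) g=2 f=8, (1,2) g=3 f=8, (1,3) g=4 f=8]

expanded=(0,3); open=[(0,4) g=4 f=10, (1,0) g=1 f=8, (1,1) g=2 f=8, (1,2) g=3 f=8, (1,3) g=4 f=8]; closed=[(0,0), (0,1), (0,2), (0,3)]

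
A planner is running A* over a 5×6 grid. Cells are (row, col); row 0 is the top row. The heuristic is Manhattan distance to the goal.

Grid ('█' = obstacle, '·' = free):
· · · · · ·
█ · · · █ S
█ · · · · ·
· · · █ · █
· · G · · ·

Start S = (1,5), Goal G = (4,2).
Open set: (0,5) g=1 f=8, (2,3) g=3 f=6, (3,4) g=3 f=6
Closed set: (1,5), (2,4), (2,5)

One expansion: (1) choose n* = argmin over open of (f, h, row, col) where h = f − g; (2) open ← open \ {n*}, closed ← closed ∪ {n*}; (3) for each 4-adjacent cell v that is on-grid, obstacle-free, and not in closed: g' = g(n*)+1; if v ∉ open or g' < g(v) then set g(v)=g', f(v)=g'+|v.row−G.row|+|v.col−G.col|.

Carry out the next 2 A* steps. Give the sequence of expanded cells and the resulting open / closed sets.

step 1: expand (2,3) (f=6, h=3) → closed; open now [(0,5) g=1 f=8, (1,3) g=4 f=8, (2,2) g=4 f=6, (3,4) g=3 f=6]
step 2: expand (2,2) (f=6, h=2) → closed; open now [(0,5) g=1 f=8, (1,2) g=5 f=8, (1,3) g=4 f=8, (2,1) g=5 f=8, (3,2) g=5 f=6, (3,4) g=3 f=6]

order=[(2,3) → (2,2)]; open=[(0,5) g=1 f=8, (1,2) g=5 f=8, (1,3) g=4 f=8, (2,1) g=5 f=8, (3,2) g=5 f=6, (3,4) g=3 f=6]; closed=[(1,5), (2,2), (2,3), (2,4), (2,5)]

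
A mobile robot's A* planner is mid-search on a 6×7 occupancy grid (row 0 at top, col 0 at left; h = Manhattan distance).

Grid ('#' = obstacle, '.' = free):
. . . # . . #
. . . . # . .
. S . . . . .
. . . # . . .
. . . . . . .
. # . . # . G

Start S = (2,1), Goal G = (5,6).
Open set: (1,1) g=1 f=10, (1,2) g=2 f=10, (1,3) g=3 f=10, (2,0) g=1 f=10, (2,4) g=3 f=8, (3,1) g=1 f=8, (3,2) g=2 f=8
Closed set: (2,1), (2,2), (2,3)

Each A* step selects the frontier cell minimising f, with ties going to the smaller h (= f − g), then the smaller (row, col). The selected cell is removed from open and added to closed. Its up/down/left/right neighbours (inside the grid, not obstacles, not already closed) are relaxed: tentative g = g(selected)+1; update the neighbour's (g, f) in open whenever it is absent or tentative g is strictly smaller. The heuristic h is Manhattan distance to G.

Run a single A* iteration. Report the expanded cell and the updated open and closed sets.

expanded=(2,4); open=[(1,1) g=1 f=10, (1,2) g=2 f=10, (1,3) g=3 f=10, (2,0) g=1 f=10, (2,5) g=4 f=8, (3,1) g=1 f=8, (3,2) g=2 f=8, (3,4) g=4 f=8]; closed=[(2,1), (2,2), (2,3), (2,4)]

step 1: expand (2,4) (f=8, h=5) → closed; open now [(1,1) g=1 f=10, (1,2) g=2 f=10, (1,3) g=3 f=10, (2,0) g=1 f=10, (2,5) g=4 f=8, (3,1) g=1 f=8, (3,2) g=2 f=8, (3,4) g=4 f=8]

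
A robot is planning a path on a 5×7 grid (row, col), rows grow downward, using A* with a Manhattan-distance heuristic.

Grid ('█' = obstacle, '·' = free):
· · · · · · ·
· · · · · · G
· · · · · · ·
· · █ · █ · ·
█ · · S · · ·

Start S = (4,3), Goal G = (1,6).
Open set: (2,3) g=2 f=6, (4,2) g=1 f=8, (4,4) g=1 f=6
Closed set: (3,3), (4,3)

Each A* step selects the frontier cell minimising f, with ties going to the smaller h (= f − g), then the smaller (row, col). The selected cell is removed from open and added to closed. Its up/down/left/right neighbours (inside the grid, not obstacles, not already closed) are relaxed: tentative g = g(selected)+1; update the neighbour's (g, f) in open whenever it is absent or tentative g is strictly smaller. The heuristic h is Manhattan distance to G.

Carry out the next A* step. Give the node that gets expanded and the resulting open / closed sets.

expanded=(2,3); open=[(1,3) g=3 f=6, (2,2) g=3 f=8, (2,4) g=3 f=6, (4,2) g=1 f=8, (4,4) g=1 f=6]; closed=[(2,3), (3,3), (4,3)]

step 1: expand (2,3) (f=6, h=4) → closed; open now [(1,3) g=3 f=6, (2,2) g=3 f=8, (2,4) g=3 f=6, (4,2) g=1 f=8, (4,4) g=1 f=6]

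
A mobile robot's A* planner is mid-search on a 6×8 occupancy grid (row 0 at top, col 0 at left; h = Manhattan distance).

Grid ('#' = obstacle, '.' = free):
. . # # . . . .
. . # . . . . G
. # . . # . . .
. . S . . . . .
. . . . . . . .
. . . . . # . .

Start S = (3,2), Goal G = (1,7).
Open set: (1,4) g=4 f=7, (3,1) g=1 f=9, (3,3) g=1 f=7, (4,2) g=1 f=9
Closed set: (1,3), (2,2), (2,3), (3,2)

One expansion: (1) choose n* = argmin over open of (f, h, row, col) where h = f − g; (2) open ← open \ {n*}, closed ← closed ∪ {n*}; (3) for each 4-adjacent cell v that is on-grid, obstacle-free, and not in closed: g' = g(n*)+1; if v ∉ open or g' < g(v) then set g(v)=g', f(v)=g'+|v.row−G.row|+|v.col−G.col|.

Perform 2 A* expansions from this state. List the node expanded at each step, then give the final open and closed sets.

step 1: expand (1,4) (f=7, h=3) → closed; open now [(0,4) g=5 f=9, (1,5) g=5 f=7, (3,1) g=1 f=9, (3,3) g=1 f=7, (4,2) g=1 f=9]
step 2: expand (1,5) (f=7, h=2) → closed; open now [(0,4) g=5 f=9, (0,5) g=6 f=9, (1,6) g=6 f=7, (2,5) g=6 f=9, (3,1) g=1 f=9, (3,3) g=1 f=7, (4,2) g=1 f=9]

order=[(1,4) → (1,5)]; open=[(0,4) g=5 f=9, (0,5) g=6 f=9, (1,6) g=6 f=7, (2,5) g=6 f=9, (3,1) g=1 f=9, (3,3) g=1 f=7, (4,2) g=1 f=9]; closed=[(1,3), (1,4), (1,5), (2,2), (2,3), (3,2)]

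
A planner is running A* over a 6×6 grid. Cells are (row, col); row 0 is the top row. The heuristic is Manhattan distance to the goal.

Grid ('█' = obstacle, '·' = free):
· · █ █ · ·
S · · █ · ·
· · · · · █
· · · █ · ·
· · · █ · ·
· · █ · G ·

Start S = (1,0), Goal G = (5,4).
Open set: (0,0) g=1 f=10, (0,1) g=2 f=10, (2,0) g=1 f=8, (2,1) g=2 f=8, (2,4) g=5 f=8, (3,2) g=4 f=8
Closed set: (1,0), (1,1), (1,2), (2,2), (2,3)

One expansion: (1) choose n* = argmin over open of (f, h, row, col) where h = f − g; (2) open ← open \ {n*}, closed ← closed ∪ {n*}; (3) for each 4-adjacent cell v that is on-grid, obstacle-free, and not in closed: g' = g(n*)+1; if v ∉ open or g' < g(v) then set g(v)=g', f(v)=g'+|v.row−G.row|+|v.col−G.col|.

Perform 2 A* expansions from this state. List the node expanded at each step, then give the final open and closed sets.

order=[(2,4) → (3,4)]; open=[(0,0) g=1 f=10, (0,1) g=2 f=10, (1,4) g=6 f=10, (2,0) g=1 f=8, (2,1) g=2 f=8, (3,2) g=4 f=8, (3,5) g=7 f=10, (4,4) g=7 f=8]; closed=[(1,0), (1,1), (1,2), (2,2), (2,3), (2,4), (3,4)]

step 1: expand (2,4) (f=8, h=3) → closed; open now [(0,0) g=1 f=10, (0,1) g=2 f=10, (1,4) g=6 f=10, (2,0) g=1 f=8, (2,1) g=2 f=8, (3,2) g=4 f=8, (3,4) g=6 f=8]
step 2: expand (3,4) (f=8, h=2) → closed; open now [(0,0) g=1 f=10, (0,1) g=2 f=10, (1,4) g=6 f=10, (2,0) g=1 f=8, (2,1) g=2 f=8, (3,2) g=4 f=8, (3,5) g=7 f=10, (4,4) g=7 f=8]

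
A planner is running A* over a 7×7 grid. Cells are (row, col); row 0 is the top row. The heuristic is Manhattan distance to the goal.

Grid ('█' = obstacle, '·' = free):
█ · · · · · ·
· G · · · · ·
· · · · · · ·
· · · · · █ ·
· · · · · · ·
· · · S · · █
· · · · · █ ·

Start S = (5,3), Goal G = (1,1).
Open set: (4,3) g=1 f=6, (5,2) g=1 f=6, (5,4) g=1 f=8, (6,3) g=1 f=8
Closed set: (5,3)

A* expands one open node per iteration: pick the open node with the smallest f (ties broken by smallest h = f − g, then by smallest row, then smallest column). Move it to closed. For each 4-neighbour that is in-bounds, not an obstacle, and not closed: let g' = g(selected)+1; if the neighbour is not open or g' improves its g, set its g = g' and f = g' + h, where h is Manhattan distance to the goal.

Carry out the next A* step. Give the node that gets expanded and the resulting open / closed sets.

expanded=(4,3); open=[(3,3) g=2 f=6, (4,2) g=2 f=6, (4,4) g=2 f=8, (5,2) g=1 f=6, (5,4) g=1 f=8, (6,3) g=1 f=8]; closed=[(4,3), (5,3)]

step 1: expand (4,3) (f=6, h=5) → closed; open now [(3,3) g=2 f=6, (4,2) g=2 f=6, (4,4) g=2 f=8, (5,2) g=1 f=6, (5,4) g=1 f=8, (6,3) g=1 f=8]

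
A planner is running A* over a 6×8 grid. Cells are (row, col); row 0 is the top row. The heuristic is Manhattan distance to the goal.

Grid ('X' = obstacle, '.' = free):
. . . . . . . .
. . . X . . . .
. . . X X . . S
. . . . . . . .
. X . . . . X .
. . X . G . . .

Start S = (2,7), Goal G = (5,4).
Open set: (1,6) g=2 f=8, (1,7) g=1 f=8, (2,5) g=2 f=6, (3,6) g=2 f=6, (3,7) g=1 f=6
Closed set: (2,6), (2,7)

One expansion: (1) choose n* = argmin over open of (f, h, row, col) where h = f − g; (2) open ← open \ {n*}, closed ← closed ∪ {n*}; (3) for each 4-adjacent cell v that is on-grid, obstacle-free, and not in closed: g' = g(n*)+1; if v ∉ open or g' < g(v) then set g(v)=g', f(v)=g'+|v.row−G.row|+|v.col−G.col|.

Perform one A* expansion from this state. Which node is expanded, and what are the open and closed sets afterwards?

step 1: expand (2,5) (f=6, h=4) → closed; open now [(1,5) g=3 f=8, (1,6) g=2 f=8, (1,7) g=1 f=8, (3,5) g=3 f=6, (3,6) g=2 f=6, (3,7) g=1 f=6]

expanded=(2,5); open=[(1,5) g=3 f=8, (1,6) g=2 f=8, (1,7) g=1 f=8, (3,5) g=3 f=6, (3,6) g=2 f=6, (3,7) g=1 f=6]; closed=[(2,5), (2,6), (2,7)]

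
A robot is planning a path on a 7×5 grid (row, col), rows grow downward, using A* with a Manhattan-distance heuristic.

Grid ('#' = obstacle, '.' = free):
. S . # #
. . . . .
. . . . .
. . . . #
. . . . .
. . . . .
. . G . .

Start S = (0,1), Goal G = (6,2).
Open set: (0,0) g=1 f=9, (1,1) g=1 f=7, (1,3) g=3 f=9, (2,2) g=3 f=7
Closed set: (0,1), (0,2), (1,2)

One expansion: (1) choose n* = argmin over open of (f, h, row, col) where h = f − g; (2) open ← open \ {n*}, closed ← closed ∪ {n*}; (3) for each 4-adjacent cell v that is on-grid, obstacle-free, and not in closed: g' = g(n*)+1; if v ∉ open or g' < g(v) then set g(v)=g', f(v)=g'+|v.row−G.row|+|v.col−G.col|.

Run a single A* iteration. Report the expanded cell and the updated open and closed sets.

step 1: expand (2,2) (f=7, h=4) → closed; open now [(0,0) g=1 f=9, (1,1) g=1 f=7, (1,3) g=3 f=9, (2,1) g=4 f=9, (2,3) g=4 f=9, (3,2) g=4 f=7]

expanded=(2,2); open=[(0,0) g=1 f=9, (1,1) g=1 f=7, (1,3) g=3 f=9, (2,1) g=4 f=9, (2,3) g=4 f=9, (3,2) g=4 f=7]; closed=[(0,1), (0,2), (1,2), (2,2)]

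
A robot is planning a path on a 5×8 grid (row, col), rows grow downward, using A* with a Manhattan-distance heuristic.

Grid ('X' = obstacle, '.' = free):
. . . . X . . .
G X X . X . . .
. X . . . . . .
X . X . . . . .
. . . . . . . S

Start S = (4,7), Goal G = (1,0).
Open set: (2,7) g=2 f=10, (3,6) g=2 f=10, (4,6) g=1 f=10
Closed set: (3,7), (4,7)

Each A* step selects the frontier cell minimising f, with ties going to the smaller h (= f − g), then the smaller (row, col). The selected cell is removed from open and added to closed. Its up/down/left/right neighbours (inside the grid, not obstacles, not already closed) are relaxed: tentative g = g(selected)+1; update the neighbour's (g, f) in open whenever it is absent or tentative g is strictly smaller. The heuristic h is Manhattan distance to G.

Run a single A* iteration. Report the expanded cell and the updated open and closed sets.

step 1: expand (2,7) (f=10, h=8) → closed; open now [(1,7) g=3 f=10, (2,6) g=3 f=10, (3,6) g=2 f=10, (4,6) g=1 f=10]

expanded=(2,7); open=[(1,7) g=3 f=10, (2,6) g=3 f=10, (3,6) g=2 f=10, (4,6) g=1 f=10]; closed=[(2,7), (3,7), (4,7)]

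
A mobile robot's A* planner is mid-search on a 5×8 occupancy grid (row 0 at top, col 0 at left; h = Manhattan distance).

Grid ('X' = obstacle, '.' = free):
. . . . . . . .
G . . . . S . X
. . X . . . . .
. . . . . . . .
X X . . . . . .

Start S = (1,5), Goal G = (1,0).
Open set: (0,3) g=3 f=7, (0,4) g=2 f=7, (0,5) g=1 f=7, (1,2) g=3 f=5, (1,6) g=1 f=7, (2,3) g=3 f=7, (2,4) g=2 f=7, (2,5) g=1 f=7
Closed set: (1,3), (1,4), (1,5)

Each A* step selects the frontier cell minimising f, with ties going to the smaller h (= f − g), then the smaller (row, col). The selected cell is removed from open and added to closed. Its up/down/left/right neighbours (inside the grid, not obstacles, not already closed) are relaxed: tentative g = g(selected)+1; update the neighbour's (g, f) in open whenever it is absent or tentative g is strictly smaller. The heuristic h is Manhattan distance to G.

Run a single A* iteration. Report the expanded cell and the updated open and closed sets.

step 1: expand (1,2) (f=5, h=2) → closed; open now [(0,2) g=4 f=7, (0,3) g=3 f=7, (0,4) g=2 f=7, (0,5) g=1 f=7, (1,1) g=4 f=5, (1,6) g=1 f=7, (2,3) g=3 f=7, (2,4) g=2 f=7, (2,5) g=1 f=7]

expanded=(1,2); open=[(0,2) g=4 f=7, (0,3) g=3 f=7, (0,4) g=2 f=7, (0,5) g=1 f=7, (1,1) g=4 f=5, (1,6) g=1 f=7, (2,3) g=3 f=7, (2,4) g=2 f=7, (2,5) g=1 f=7]; closed=[(1,2), (1,3), (1,4), (1,5)]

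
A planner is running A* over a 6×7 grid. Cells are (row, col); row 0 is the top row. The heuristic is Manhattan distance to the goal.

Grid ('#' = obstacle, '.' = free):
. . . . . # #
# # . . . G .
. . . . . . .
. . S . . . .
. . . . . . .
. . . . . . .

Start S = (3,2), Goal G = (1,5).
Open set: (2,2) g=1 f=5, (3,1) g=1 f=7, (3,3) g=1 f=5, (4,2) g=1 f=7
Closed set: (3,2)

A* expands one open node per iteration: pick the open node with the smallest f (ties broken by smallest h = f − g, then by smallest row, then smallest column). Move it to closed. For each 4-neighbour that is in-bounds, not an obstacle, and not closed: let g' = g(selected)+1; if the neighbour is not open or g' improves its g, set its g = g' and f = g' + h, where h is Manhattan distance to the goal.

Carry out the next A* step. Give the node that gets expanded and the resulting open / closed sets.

step 1: expand (2,2) (f=5, h=4) → closed; open now [(1,2) g=2 f=5, (2,1) g=2 f=7, (2,3) g=2 f=5, (3,1) g=1 f=7, (3,3) g=1 f=5, (4,2) g=1 f=7]

expanded=(2,2); open=[(1,2) g=2 f=5, (2,1) g=2 f=7, (2,3) g=2 f=5, (3,1) g=1 f=7, (3,3) g=1 f=5, (4,2) g=1 f=7]; closed=[(2,2), (3,2)]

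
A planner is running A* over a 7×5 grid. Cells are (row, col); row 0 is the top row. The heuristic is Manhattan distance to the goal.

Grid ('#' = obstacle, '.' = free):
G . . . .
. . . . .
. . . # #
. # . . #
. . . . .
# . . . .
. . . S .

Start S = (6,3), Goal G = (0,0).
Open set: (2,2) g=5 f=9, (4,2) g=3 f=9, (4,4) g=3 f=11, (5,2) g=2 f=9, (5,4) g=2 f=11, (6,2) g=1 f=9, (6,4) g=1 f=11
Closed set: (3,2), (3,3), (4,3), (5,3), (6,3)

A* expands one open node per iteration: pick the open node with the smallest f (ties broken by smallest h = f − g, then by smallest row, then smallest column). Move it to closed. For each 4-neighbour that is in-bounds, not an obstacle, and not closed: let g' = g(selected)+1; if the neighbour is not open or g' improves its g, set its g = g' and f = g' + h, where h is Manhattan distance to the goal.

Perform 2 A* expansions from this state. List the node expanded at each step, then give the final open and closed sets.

step 1: expand (2,2) (f=9, h=4) → closed; open now [(1,2) g=6 f=9, (2,1) g=6 f=9, (4,2) g=3 f=9, (4,4) g=3 f=11, (5,2) g=2 f=9, (5,4) g=2 f=11, (6,2) g=1 f=9, (6,4) g=1 f=11]
step 2: expand (1,2) (f=9, h=3) → closed; open now [(0,2) g=7 f=9, (1,1) g=7 f=9, (1,3) g=7 f=11, (2,1) g=6 f=9, (4,2) g=3 f=9, (4,4) g=3 f=11, (5,2) g=2 f=9, (5,4) g=2 f=11, (6,2) g=1 f=9, (6,4) g=1 f=11]

order=[(2,2) → (1,2)]; open=[(0,2) g=7 f=9, (1,1) g=7 f=9, (1,3) g=7 f=11, (2,1) g=6 f=9, (4,2) g=3 f=9, (4,4) g=3 f=11, (5,2) g=2 f=9, (5,4) g=2 f=11, (6,2) g=1 f=9, (6,4) g=1 f=11]; closed=[(1,2), (2,2), (3,2), (3,3), (4,3), (5,3), (6,3)]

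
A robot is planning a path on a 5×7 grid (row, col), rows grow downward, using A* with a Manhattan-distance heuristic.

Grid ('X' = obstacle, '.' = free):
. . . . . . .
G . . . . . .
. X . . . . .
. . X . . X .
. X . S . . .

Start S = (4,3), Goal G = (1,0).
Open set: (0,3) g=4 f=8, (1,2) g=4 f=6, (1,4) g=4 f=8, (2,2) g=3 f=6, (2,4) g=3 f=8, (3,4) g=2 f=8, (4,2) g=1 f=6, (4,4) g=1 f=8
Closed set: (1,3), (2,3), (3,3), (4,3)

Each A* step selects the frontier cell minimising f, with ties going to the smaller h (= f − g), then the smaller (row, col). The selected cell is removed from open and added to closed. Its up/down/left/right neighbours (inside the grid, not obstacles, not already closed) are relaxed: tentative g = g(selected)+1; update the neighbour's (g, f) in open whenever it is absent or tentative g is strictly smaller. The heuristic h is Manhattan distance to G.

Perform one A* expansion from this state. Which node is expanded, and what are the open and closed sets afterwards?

step 1: expand (1,2) (f=6, h=2) → closed; open now [(0,2) g=5 f=8, (0,3) g=4 f=8, (1,1) g=5 f=6, (1,4) g=4 f=8, (2,2) g=3 f=6, (2,4) g=3 f=8, (3,4) g=2 f=8, (4,2) g=1 f=6, (4,4) g=1 f=8]

expanded=(1,2); open=[(0,2) g=5 f=8, (0,3) g=4 f=8, (1,1) g=5 f=6, (1,4) g=4 f=8, (2,2) g=3 f=6, (2,4) g=3 f=8, (3,4) g=2 f=8, (4,2) g=1 f=6, (4,4) g=1 f=8]; closed=[(1,2), (1,3), (2,3), (3,3), (4,3)]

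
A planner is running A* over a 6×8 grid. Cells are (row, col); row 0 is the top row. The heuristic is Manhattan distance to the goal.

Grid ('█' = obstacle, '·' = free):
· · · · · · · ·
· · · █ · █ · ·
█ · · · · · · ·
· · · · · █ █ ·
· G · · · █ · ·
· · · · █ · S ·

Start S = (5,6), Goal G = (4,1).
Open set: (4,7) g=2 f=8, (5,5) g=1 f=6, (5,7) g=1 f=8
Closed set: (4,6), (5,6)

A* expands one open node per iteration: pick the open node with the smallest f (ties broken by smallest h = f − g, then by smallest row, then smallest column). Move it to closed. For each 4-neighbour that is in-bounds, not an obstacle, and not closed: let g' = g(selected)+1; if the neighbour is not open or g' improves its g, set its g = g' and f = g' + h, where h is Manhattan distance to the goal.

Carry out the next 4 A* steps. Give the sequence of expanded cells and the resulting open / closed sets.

order=[(5,5) → (4,7) → (5,7) → (3,7)]; open=[(2,7) g=4 f=12]; closed=[(3,7), (4,6), (4,7), (5,5), (5,6), (5,7)]

step 1: expand (5,5) (f=6, h=5) → closed; open now [(4,7) g=2 f=8, (5,7) g=1 f=8]
step 2: expand (4,7) (f=8, h=6) → closed; open now [(3,7) g=3 f=10, (5,7) g=1 f=8]
step 3: expand (5,7) (f=8, h=7) → closed; open now [(3,7) g=3 f=10]
step 4: expand (3,7) (f=10, h=7) → closed; open now [(2,7) g=4 f=12]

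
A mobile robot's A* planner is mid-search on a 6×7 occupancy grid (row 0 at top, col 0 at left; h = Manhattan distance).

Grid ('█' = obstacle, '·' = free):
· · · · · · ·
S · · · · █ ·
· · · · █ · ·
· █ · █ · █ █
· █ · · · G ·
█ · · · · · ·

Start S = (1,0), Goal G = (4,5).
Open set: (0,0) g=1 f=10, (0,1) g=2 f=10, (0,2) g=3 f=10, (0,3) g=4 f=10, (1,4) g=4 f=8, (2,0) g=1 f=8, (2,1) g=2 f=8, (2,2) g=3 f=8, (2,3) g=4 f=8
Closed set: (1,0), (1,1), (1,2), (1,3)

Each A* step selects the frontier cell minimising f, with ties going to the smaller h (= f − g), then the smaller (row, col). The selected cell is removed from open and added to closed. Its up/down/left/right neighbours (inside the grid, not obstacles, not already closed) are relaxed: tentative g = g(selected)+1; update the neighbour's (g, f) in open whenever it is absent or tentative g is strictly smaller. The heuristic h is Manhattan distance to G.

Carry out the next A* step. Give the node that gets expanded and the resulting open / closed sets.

expanded=(1,4); open=[(0,0) g=1 f=10, (0,1) g=2 f=10, (0,2) g=3 f=10, (0,3) g=4 f=10, (0,4) g=5 f=10, (2,0) g=1 f=8, (2,1) g=2 f=8, (2,2) g=3 f=8, (2,3) g=4 f=8]; closed=[(1,0), (1,1), (1,2), (1,3), (1,4)]

step 1: expand (1,4) (f=8, h=4) → closed; open now [(0,0) g=1 f=10, (0,1) g=2 f=10, (0,2) g=3 f=10, (0,3) g=4 f=10, (0,4) g=5 f=10, (2,0) g=1 f=8, (2,1) g=2 f=8, (2,2) g=3 f=8, (2,3) g=4 f=8]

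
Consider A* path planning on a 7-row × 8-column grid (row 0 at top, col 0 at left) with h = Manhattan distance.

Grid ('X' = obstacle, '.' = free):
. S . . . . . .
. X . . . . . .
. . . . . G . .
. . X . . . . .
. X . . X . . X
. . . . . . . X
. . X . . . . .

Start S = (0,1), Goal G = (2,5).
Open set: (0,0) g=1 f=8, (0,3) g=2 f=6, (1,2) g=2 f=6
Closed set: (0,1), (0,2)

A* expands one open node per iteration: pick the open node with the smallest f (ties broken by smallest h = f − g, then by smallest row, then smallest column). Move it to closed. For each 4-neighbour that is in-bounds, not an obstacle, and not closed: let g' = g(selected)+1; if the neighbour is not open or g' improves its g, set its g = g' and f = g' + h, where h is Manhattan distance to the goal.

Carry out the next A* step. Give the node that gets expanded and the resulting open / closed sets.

expanded=(0,3); open=[(0,0) g=1 f=8, (0,4) g=3 f=6, (1,2) g=2 f=6, (1,3) g=3 f=6]; closed=[(0,1), (0,2), (0,3)]

step 1: expand (0,3) (f=6, h=4) → closed; open now [(0,0) g=1 f=8, (0,4) g=3 f=6, (1,2) g=2 f=6, (1,3) g=3 f=6]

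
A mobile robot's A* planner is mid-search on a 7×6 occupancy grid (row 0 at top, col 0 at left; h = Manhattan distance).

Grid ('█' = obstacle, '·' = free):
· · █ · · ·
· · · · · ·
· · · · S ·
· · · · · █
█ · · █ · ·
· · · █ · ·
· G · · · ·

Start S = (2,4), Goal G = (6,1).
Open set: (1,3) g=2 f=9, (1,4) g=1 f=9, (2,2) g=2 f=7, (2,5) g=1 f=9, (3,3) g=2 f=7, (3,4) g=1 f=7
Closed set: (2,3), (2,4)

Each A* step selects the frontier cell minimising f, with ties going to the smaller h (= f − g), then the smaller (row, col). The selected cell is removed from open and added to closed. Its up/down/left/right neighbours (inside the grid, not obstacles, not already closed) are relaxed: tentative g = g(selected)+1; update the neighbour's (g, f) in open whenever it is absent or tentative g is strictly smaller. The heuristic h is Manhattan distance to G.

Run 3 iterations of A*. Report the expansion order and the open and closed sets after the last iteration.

order=[(2,2) → (2,1) → (3,1)]; open=[(1,1) g=4 f=9, (1,2) g=3 f=9, (1,3) g=2 f=9, (1,4) g=1 f=9, (2,0) g=4 f=9, (2,5) g=1 f=9, (3,0) g=5 f=9, (3,2) g=3 f=7, (3,3) g=2 f=7, (3,4) g=1 f=7, (4,1) g=5 f=7]; closed=[(2,1), (2,2), (2,3), (2,4), (3,1)]

step 1: expand (2,2) (f=7, h=5) → closed; open now [(1,2) g=3 f=9, (1,3) g=2 f=9, (1,4) g=1 f=9, (2,1) g=3 f=7, (2,5) g=1 f=9, (3,2) g=3 f=7, (3,3) g=2 f=7, (3,4) g=1 f=7]
step 2: expand (2,1) (f=7, h=4) → closed; open now [(1,1) g=4 f=9, (1,2) g=3 f=9, (1,3) g=2 f=9, (1,4) g=1 f=9, (2,0) g=4 f=9, (2,5) g=1 f=9, (3,1) g=4 f=7, (3,2) g=3 f=7, (3,3) g=2 f=7, (3,4) g=1 f=7]
step 3: expand (3,1) (f=7, h=3) → closed; open now [(1,1) g=4 f=9, (1,2) g=3 f=9, (1,3) g=2 f=9, (1,4) g=1 f=9, (2,0) g=4 f=9, (2,5) g=1 f=9, (3,0) g=5 f=9, (3,2) g=3 f=7, (3,3) g=2 f=7, (3,4) g=1 f=7, (4,1) g=5 f=7]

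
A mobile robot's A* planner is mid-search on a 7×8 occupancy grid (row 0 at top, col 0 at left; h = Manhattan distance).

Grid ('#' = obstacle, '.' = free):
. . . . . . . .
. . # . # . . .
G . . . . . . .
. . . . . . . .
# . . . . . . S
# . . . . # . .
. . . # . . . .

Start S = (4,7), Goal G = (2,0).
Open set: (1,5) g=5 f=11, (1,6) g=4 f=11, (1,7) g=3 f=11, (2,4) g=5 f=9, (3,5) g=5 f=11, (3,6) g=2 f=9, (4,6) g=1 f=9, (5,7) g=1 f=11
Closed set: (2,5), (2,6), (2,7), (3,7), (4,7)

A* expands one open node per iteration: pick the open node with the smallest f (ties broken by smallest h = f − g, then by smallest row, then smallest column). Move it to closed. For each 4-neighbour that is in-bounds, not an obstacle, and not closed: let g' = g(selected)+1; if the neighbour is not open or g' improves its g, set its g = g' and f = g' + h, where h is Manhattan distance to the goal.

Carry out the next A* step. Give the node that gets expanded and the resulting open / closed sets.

expanded=(2,4); open=[(1,5) g=5 f=11, (1,6) g=4 f=11, (1,7) g=3 f=11, (2,3) g=6 f=9, (3,4) g=6 f=11, (3,5) g=5 f=11, (3,6) g=2 f=9, (4,6) g=1 f=9, (5,7) g=1 f=11]; closed=[(2,4), (2,5), (2,6), (2,7), (3,7), (4,7)]

step 1: expand (2,4) (f=9, h=4) → closed; open now [(1,5) g=5 f=11, (1,6) g=4 f=11, (1,7) g=3 f=11, (2,3) g=6 f=9, (3,4) g=6 f=11, (3,5) g=5 f=11, (3,6) g=2 f=9, (4,6) g=1 f=9, (5,7) g=1 f=11]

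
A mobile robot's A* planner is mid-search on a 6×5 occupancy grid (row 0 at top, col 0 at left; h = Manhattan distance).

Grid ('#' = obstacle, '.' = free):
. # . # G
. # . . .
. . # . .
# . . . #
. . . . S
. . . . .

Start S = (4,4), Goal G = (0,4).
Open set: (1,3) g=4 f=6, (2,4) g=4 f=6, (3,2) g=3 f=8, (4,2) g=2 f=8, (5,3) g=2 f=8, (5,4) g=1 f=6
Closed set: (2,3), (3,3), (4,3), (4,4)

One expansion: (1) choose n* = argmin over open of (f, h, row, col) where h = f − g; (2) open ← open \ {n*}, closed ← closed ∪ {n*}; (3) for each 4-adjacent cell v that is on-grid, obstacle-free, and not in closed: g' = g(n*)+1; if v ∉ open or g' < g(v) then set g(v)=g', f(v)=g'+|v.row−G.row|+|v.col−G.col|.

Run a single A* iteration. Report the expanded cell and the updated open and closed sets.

expanded=(1,3); open=[(1,2) g=5 f=8, (1,4) g=5 f=6, (2,4) g=4 f=6, (3,2) g=3 f=8, (4,2) g=2 f=8, (5,3) g=2 f=8, (5,4) g=1 f=6]; closed=[(1,3), (2,3), (3,3), (4,3), (4,4)]

step 1: expand (1,3) (f=6, h=2) → closed; open now [(1,2) g=5 f=8, (1,4) g=5 f=6, (2,4) g=4 f=6, (3,2) g=3 f=8, (4,2) g=2 f=8, (5,3) g=2 f=8, (5,4) g=1 f=6]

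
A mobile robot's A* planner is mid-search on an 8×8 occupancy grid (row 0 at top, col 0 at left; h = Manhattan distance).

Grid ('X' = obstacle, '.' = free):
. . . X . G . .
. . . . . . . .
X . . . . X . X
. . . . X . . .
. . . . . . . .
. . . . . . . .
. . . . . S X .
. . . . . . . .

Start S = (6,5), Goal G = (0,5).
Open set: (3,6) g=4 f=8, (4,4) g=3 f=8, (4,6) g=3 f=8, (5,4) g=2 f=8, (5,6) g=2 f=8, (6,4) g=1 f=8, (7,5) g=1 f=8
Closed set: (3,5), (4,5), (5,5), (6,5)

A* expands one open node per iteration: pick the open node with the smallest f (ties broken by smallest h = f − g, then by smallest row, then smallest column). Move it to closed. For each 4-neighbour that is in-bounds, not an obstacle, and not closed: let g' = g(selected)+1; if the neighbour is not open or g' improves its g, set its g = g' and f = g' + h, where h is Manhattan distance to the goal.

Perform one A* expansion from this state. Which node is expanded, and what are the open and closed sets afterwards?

expanded=(3,6); open=[(2,6) g=5 f=8, (3,7) g=5 f=10, (4,4) g=3 f=8, (4,6) g=3 f=8, (5,4) g=2 f=8, (5,6) g=2 f=8, (6,4) g=1 f=8, (7,5) g=1 f=8]; closed=[(3,5), (3,6), (4,5), (5,5), (6,5)]

step 1: expand (3,6) (f=8, h=4) → closed; open now [(2,6) g=5 f=8, (3,7) g=5 f=10, (4,4) g=3 f=8, (4,6) g=3 f=8, (5,4) g=2 f=8, (5,6) g=2 f=8, (6,4) g=1 f=8, (7,5) g=1 f=8]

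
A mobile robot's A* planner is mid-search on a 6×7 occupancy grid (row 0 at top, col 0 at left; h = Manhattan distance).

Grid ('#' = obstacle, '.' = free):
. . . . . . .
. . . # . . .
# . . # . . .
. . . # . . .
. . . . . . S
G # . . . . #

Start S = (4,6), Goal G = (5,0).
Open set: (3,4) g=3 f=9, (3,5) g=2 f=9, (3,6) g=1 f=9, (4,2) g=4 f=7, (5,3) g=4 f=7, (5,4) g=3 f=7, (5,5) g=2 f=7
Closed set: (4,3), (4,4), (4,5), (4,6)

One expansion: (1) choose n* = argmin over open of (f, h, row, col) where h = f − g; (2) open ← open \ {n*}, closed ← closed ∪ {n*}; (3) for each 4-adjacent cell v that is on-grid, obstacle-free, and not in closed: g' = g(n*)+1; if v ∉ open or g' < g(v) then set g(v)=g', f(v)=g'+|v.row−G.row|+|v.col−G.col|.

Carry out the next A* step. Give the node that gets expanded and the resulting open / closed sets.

expanded=(4,2); open=[(3,2) g=5 f=9, (3,4) g=3 f=9, (3,5) g=2 f=9, (3,6) g=1 f=9, (4,1) g=5 f=7, (5,2) g=5 f=7, (5,3) g=4 f=7, (5,4) g=3 f=7, (5,5) g=2 f=7]; closed=[(4,2), (4,3), (4,4), (4,5), (4,6)]

step 1: expand (4,2) (f=7, h=3) → closed; open now [(3,2) g=5 f=9, (3,4) g=3 f=9, (3,5) g=2 f=9, (3,6) g=1 f=9, (4,1) g=5 f=7, (5,2) g=5 f=7, (5,3) g=4 f=7, (5,4) g=3 f=7, (5,5) g=2 f=7]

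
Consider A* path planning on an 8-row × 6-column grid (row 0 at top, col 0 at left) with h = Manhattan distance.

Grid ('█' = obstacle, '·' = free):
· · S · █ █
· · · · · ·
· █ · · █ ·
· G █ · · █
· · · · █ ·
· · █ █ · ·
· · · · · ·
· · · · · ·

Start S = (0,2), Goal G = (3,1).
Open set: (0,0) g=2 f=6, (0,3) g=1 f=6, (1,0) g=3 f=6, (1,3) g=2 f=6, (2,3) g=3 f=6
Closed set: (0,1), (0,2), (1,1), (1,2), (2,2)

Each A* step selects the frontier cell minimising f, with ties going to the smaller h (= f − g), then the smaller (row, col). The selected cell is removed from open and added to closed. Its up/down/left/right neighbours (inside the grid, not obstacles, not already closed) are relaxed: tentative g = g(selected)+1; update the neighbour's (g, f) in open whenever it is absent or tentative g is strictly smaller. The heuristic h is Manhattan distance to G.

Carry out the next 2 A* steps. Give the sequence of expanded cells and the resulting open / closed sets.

step 1: expand (1,0) (f=6, h=3) → closed; open now [(0,0) g=2 f=6, (0,3) g=1 f=6, (1,3) g=2 f=6, (2,0) g=4 f=6, (2,3) g=3 f=6]
step 2: expand (2,0) (f=6, h=2) → closed; open now [(0,0) g=2 f=6, (0,3) g=1 f=6, (1,3) g=2 f=6, (2,3) g=3 f=6, (3,0) g=5 f=6]

order=[(1,0) → (2,0)]; open=[(0,0) g=2 f=6, (0,3) g=1 f=6, (1,3) g=2 f=6, (2,3) g=3 f=6, (3,0) g=5 f=6]; closed=[(0,1), (0,2), (1,0), (1,1), (1,2), (2,0), (2,2)]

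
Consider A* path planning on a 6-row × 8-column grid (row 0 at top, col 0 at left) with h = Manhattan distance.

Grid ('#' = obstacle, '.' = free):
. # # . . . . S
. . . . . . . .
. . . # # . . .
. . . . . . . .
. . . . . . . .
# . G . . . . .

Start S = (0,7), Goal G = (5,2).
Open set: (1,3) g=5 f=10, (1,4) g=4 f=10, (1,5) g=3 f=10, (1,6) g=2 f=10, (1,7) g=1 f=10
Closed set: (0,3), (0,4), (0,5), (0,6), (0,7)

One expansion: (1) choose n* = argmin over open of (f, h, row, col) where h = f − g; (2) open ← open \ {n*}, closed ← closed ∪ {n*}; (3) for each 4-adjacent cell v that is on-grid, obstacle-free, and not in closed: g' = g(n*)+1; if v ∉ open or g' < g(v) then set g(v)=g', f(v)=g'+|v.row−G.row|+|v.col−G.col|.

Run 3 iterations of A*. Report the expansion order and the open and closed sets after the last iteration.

order=[(1,3) → (1,2) → (2,2)]; open=[(1,1) g=7 f=12, (1,4) g=4 f=10, (1,5) g=3 f=10, (1,6) g=2 f=10, (1,7) g=1 f=10, (2,1) g=8 f=12, (3,2) g=8 f=10]; closed=[(0,3), (0,4), (0,5), (0,6), (0,7), (1,2), (1,3), (2,2)]

step 1: expand (1,3) (f=10, h=5) → closed; open now [(1,2) g=6 f=10, (1,4) g=4 f=10, (1,5) g=3 f=10, (1,6) g=2 f=10, (1,7) g=1 f=10]
step 2: expand (1,2) (f=10, h=4) → closed; open now [(1,1) g=7 f=12, (1,4) g=4 f=10, (1,5) g=3 f=10, (1,6) g=2 f=10, (1,7) g=1 f=10, (2,2) g=7 f=10]
step 3: expand (2,2) (f=10, h=3) → closed; open now [(1,1) g=7 f=12, (1,4) g=4 f=10, (1,5) g=3 f=10, (1,6) g=2 f=10, (1,7) g=1 f=10, (2,1) g=8 f=12, (3,2) g=8 f=10]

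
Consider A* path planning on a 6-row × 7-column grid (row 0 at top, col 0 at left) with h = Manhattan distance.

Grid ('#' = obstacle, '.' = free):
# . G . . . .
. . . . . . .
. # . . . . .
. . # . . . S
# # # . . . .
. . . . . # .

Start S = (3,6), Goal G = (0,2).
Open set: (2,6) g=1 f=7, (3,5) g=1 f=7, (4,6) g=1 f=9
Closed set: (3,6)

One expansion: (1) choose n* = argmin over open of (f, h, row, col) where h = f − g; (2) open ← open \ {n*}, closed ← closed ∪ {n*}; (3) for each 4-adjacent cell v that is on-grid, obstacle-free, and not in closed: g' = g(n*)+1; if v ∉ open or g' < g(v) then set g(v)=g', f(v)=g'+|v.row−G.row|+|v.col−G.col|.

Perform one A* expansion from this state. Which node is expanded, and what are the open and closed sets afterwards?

step 1: expand (2,6) (f=7, h=6) → closed; open now [(1,6) g=2 f=7, (2,5) g=2 f=7, (3,5) g=1 f=7, (4,6) g=1 f=9]

expanded=(2,6); open=[(1,6) g=2 f=7, (2,5) g=2 f=7, (3,5) g=1 f=7, (4,6) g=1 f=9]; closed=[(2,6), (3,6)]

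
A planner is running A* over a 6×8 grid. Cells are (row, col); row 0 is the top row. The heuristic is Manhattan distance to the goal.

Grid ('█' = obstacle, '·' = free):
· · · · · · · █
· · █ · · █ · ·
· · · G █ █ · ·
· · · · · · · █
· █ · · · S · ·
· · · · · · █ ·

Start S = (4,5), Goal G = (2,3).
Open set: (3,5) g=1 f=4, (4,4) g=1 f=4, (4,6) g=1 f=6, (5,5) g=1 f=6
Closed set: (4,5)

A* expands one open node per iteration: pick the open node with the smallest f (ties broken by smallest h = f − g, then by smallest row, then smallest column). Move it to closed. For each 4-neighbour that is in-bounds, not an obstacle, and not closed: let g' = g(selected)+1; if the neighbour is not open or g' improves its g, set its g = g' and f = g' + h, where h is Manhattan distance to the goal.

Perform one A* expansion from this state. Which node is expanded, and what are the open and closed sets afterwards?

step 1: expand (3,5) (f=4, h=3) → closed; open now [(3,4) g=2 f=4, (3,6) g=2 f=6, (4,4) g=1 f=4, (4,6) g=1 f=6, (5,5) g=1 f=6]

expanded=(3,5); open=[(3,4) g=2 f=4, (3,6) g=2 f=6, (4,4) g=1 f=4, (4,6) g=1 f=6, (5,5) g=1 f=6]; closed=[(3,5), (4,5)]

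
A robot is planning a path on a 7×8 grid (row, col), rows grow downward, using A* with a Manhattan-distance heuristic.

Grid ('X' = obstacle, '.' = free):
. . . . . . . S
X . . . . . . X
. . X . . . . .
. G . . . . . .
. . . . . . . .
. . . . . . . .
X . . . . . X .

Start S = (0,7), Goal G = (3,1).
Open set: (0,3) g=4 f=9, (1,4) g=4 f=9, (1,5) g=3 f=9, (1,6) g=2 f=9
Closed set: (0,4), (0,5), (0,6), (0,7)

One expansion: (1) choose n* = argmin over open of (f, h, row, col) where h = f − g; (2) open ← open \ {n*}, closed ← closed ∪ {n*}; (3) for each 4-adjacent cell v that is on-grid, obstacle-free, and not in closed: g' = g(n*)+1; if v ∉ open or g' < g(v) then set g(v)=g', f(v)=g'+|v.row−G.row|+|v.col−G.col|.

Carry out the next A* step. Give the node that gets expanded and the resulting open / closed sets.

step 1: expand (0,3) (f=9, h=5) → closed; open now [(0,2) g=5 f=9, (1,3) g=5 f=9, (1,4) g=4 f=9, (1,5) g=3 f=9, (1,6) g=2 f=9]

expanded=(0,3); open=[(0,2) g=5 f=9, (1,3) g=5 f=9, (1,4) g=4 f=9, (1,5) g=3 f=9, (1,6) g=2 f=9]; closed=[(0,3), (0,4), (0,5), (0,6), (0,7)]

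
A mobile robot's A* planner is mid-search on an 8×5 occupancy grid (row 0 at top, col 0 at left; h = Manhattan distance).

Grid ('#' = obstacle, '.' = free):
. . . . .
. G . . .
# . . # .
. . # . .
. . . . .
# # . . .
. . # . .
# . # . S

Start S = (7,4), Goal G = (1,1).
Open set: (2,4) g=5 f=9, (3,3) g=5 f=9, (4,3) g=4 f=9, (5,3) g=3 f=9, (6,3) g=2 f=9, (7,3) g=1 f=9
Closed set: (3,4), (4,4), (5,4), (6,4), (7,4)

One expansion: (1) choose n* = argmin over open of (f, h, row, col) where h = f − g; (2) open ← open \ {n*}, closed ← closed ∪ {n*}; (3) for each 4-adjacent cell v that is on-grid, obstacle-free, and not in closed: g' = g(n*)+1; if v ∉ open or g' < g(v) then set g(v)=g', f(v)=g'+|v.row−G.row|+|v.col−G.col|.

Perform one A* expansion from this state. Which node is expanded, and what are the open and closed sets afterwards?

step 1: expand (2,4) (f=9, h=4) → closed; open now [(1,4) g=6 f=9, (3,3) g=5 f=9, (4,3) g=4 f=9, (5,3) g=3 f=9, (6,3) g=2 f=9, (7,3) g=1 f=9]

expanded=(2,4); open=[(1,4) g=6 f=9, (3,3) g=5 f=9, (4,3) g=4 f=9, (5,3) g=3 f=9, (6,3) g=2 f=9, (7,3) g=1 f=9]; closed=[(2,4), (3,4), (4,4), (5,4), (6,4), (7,4)]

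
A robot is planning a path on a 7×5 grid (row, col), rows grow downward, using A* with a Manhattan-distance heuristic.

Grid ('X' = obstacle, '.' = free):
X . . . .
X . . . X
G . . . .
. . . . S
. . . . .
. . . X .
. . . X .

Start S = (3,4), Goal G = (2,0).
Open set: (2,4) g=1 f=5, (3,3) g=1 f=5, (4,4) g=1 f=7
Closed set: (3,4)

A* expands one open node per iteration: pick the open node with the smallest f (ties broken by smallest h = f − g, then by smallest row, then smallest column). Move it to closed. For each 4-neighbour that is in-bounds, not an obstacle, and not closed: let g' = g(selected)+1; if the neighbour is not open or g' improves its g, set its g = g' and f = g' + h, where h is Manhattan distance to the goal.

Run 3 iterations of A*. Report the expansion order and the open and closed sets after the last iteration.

step 1: expand (2,4) (f=5, h=4) → closed; open now [(2,3) g=2 f=5, (3,3) g=1 f=5, (4,4) g=1 f=7]
step 2: expand (2,3) (f=5, h=3) → closed; open now [(1,3) g=3 f=7, (2,2) g=3 f=5, (3,3) g=1 f=5, (4,4) g=1 f=7]
step 3: expand (2,2) (f=5, h=2) → closed; open now [(1,2) g=4 f=7, (1,3) g=3 f=7, (2,1) g=4 f=5, (3,2) g=4 f=7, (3,3) g=1 f=5, (4,4) g=1 f=7]

order=[(2,4) → (2,3) → (2,2)]; open=[(1,2) g=4 f=7, (1,3) g=3 f=7, (2,1) g=4 f=5, (3,2) g=4 f=7, (3,3) g=1 f=5, (4,4) g=1 f=7]; closed=[(2,2), (2,3), (2,4), (3,4)]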